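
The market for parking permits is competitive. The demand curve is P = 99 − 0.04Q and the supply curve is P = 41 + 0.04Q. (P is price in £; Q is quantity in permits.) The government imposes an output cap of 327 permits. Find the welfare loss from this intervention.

£6336.16

Competitive equilibrium: 99 − 0.04Q = 41 + 0.04Q → Q* = 725, P* = 70.
At Q = 327: demand price = 99 − 0.04·327 = 85.92; supply price = 41 + 0.04·327 = 54.08.
ΔQ = 725 − 327 = 398; wedge = 85.92 − 54.08 = 31.84.
Welfare loss = ½ × 398 × 31.84 = £6336.16.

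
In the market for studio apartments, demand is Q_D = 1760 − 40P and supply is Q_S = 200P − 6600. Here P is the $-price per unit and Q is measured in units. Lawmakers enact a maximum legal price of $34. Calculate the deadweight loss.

In inverse form: demand P = 44 − 0.025Q, supply P = 33 + 0.005Q.
Competitive equilibrium: 44 − 0.025Q = 33 + 0.005Q → Q* = 366.6667, P* = 34.8333.
At the ceiling P = 34, quantity supplied = (34 − 33)/0.005 = 200.
Willingness to pay at Q' = 200: 44 − 0.025·200 = 39.
ΔQ = 366.6667 − 200 = 166.6667; wedge = 39 − 34 = 5.
Deadweight loss = ½ × 166.6667 × 5 = $416.67.

$416.67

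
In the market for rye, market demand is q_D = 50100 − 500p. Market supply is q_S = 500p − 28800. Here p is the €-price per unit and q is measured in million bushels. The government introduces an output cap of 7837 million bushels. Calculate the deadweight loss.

€15825.938 million

In inverse form: demand p = 100.2 − 0.002q, supply p = 57.6 + 0.002q.
Competitive equilibrium: 100.2 − 0.002q = 57.6 + 0.002q → q* = 10650, p* = 78.9.
At q = 7837: demand price = 100.2 − 0.002·7837 = 84.526; supply price = 57.6 + 0.002·7837 = 73.274.
Δq = 10650 − 7837 = 2813; wedge = 84.526 − 73.274 = 11.252.
Deadweight loss = ½ × 2813 × 11.252 = €15825.938 million.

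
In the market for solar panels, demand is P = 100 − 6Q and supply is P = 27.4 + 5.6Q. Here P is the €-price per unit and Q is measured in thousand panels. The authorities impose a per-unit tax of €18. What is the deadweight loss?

€13.97 thousand

Competitive equilibrium: 100 − 6Q = 27.4 + 5.6Q → Q* = 6.2586, P* = 62.4483.
With the tax, the buyer price exceeds the seller price by 18: (100 − 6Q) − (27.4 + 5.6Q) = 18 → Q' = 4.7069.
ΔQ = 6.2586 − 4.7069 = 1.5517; the wedge equals the tax, 18.
Deadweight loss = ½ × 1.5517 × 18 = €13.97 thousand.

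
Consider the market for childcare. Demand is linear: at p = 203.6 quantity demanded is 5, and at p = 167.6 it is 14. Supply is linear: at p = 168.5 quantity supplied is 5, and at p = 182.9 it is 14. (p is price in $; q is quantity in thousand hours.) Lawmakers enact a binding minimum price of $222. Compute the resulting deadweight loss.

$330.71 thousand

Demand slope = (167.6 − 203.6)/(14 − 5) = −4, so p = 223.6 − 4q.
Supply slope = (182.9 − 168.5)/(14 − 5) = 1.6, so p = 160.5 + 1.6q.
Competitive equilibrium: 223.6 − 4q = 160.5 + 1.6q → q* = 11.2679, p* = 178.5286.
At the floor p = 222, quantity demanded = (223.6 − 222)/4 = 0.4.
Sellers' marginal cost at q' = 0.4: 160.5 + 1.6·0.4 = 161.14.
Δq = 11.2679 − 0.4 = 10.8679; wedge = 222 − 161.14 = 60.86.
DWL = ½ × 10.8679 × 60.86 = $330.71 thousand.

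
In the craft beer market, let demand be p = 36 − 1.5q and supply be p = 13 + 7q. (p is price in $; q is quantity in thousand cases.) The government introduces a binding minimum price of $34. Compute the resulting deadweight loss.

$8.01 thousand

Competitive equilibrium: 36 − 1.5q = 13 + 7q → q* = 2.7059, p* = 31.9412.
At the floor p = 34, quantity demanded = (36 − 34)/1.5 = 1.3333.
Sellers' marginal cost at q' = 1.3333: 13 + 7·1.3333 = 22.3331.
Δq = 2.7059 − 1.3333 = 1.3726; wedge = 34 − 22.3331 = 11.6669.
Deadweight loss = ½ × 1.3726 × 11.6669 = $8.01 thousand.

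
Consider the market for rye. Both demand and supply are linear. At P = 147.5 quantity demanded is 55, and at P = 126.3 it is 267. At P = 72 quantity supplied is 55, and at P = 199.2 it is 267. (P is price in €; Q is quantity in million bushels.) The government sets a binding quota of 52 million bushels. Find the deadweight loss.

€4301.26 million

Demand slope = (126.3 − 147.5)/(267 − 55) = −0.1, so P = 153 − 0.1Q.
Supply slope = (199.2 − 72)/(267 − 55) = 0.6, so P = 39 + 0.6Q.
Competitive equilibrium: 153 − 0.1Q = 39 + 0.6Q → Q* = 162.8571, P* = 136.7143.
At Q = 52: demand price = 153 − 0.1·52 = 147.8; supply price = 39 + 0.6·52 = 70.2.
ΔQ = 162.8571 − 52 = 110.8571; wedge = 147.8 − 70.2 = 77.6.
Welfare loss = ½ × 110.8571 × 77.6 = €4301.26 million.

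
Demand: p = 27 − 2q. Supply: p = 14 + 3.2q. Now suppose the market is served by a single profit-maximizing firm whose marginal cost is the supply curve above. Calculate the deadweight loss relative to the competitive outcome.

1.25

Competitive equilibrium: 27 − 2q = 14 + 3.2q → q* = 2.5, p* = 22.
Marginal revenue: MR = 27 − 4q. Set MR = MC: 27 − 4q = 14 + 3.2q → q_m = 1.8056.
Price p_m = 27 − 2·1.8056 = 23.3888; MC(q_m) = 14 + 3.2·1.8056 = 19.7779.
Competitive q* = 2.5, so Δq = 0.6944; wedge = 23.3888 − 19.7779 = 3.6109.
DWL = ½ × 0.6944 × 3.6109 = 1.25.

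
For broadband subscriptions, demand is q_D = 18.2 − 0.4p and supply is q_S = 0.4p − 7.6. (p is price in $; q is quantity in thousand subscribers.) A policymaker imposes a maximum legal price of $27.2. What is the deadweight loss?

In inverse form: demand p = 45.5 − 2.5q, supply p = 19 + 2.5q.
Competitive equilibrium: 45.5 − 2.5q = 19 + 2.5q → q* = 5.3, p* = 32.25.
At the ceiling p = 27.2, quantity supplied = (27.2 − 19)/2.5 = 3.28.
Willingness to pay at q' = 3.28: 45.5 − 2.5·3.28 = 37.3.
Δq = 5.3 − 3.28 = 2.02; wedge = 37.3 − 27.2 = 10.1.
Welfare loss = ½ × 2.02 × 10.1 = $10.201 thousand.

$10.201 thousand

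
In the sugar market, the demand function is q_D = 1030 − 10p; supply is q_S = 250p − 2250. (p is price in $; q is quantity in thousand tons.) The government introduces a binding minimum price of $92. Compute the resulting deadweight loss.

In inverse form: demand p = 103 − 0.1q, supply p = 9 + 0.004q.
Competitive equilibrium: 103 − 0.1q = 9 + 0.004q → q* = 903.8462, p* = 12.6154.
At the floor p = 92, quantity demanded = (103 − 92)/0.1 = 110.
Sellers' marginal cost at q' = 110: 9 + 0.004·110 = 9.44.
Δq = 903.8462 − 110 = 793.8462; wedge = 92 − 9.44 = 82.56.
Welfare loss = ½ × 793.8462 × 82.56 = $32769.97 thousand.

$32769.97 thousand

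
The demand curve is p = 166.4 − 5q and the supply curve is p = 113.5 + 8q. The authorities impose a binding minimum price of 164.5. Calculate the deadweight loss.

Competitive equilibrium: 166.4 − 5q = 113.5 + 8q → q* = 4.0692, p* = 146.0538.
At the floor p = 164.5, quantity demanded = (166.4 − 164.5)/5 = 0.38.
Sellers' marginal cost at q' = 0.38: 113.5 + 8·0.38 = 116.54.
Δq = 4.0692 − 0.38 = 3.6892; wedge = 164.5 − 116.54 = 47.96.
Welfare loss = ½ × 3.6892 × 47.96 = 88.47.

88.47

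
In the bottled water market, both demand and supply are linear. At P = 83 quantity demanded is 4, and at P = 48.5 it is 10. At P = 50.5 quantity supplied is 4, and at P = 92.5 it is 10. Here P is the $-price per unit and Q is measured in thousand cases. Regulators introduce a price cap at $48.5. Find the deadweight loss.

Demand slope = (48.5 − 83)/(10 − 4) = −5.75, so P = 106 − 5.75Q.
Supply slope = (92.5 − 50.5)/(10 − 4) = 7, so P = 22.5 + 7Q.
Competitive equilibrium: 106 − 5.75Q = 22.5 + 7Q → Q* = 6.549, P* = 68.3431.
At the ceiling P = 48.5, quantity supplied = (48.5 − 22.5)/7 = 3.7143.
Willingness to pay at Q' = 3.7143: 106 − 5.75·3.7143 = 84.6428.
ΔQ = 6.549 − 3.7143 = 2.8347; wedge = 84.6428 − 48.5 = 36.1428.
DWL = ½ × 2.8347 × 36.1428 = $51.23 thousand.

$51.23 thousand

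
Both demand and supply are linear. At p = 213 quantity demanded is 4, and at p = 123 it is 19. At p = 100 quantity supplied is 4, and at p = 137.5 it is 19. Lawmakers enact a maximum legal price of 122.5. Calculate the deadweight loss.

Demand slope = (123 − 213)/(19 − 4) = −6, so p = 237 − 6q.
Supply slope = (137.5 − 100)/(19 − 4) = 2.5, so p = 90 + 2.5q.
Competitive equilibrium: 237 − 6q = 90 + 2.5q → q* = 17.2941, p* = 133.2353.
At the ceiling p = 122.5, quantity supplied = (122.5 − 90)/2.5 = 13.
Willingness to pay at q' = 13: 237 − 6·13 = 159.
Δq = 17.2941 − 13 = 4.2941; wedge = 159 − 122.5 = 36.5.
Deadweight loss = ½ × 4.2941 × 36.5 = 78.37.

78.37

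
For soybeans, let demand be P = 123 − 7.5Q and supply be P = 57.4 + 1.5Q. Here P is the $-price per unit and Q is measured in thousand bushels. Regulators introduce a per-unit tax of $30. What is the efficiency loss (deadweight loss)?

$50 thousand

Competitive equilibrium: 123 − 7.5Q = 57.4 + 1.5Q → Q* = 7.2889, P* = 68.3333.
With the tax, the buyer price exceeds the seller price by 30: (123 − 7.5Q) − (57.4 + 1.5Q) = 30 → Q' = 3.9556.
ΔQ = 7.2889 − 3.9556 = 3.3333; the wedge equals the tax, 30.
Welfare loss = ½ × 3.3333 × 30 = $50 thousand.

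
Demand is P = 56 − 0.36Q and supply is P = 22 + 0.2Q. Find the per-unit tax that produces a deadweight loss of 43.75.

Competitive equilibrium: 56 − 0.36Q = 22 + 0.2Q → Q* = 60.7143, P* = 34.1429.
A tax t gives ΔQ = t/0.56 and wedge t, so DWL = t²/1.12.
t²/1.12 = 43.75 → t² = 49 → t = 7.

7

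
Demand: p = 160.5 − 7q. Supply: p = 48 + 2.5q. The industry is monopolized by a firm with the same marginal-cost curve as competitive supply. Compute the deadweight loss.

119.89

Competitive equilibrium: 160.5 − 7q = 48 + 2.5q → q* = 11.8421, p* = 77.6053.
Marginal revenue: MR = 160.5 − 14q. Set MR = MC: 160.5 − 14q = 48 + 2.5q → q_m = 6.8182.
Price p_m = 160.5 − 7·6.8182 = 112.7726; MC(q_m) = 48 + 2.5·6.8182 = 65.0455.
Competitive q* = 11.8421, so Δq = 5.0239; wedge = 112.7726 − 65.0455 = 47.7271.
Deadweight loss = ½ × 5.0239 × 47.7271 = 119.89.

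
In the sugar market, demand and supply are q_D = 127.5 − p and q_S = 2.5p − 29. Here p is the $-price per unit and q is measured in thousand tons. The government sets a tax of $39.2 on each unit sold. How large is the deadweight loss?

$548.80 thousand

In inverse form: demand p = 127.5 − q, supply p = 11.6 + 0.4q.
Competitive equilibrium: 127.5 − q = 11.6 + 0.4q → q* = 82.7857, p* = 44.7143.
With the tax, the buyer price exceeds the seller price by 39.2: (127.5 − q) − (11.6 + 0.4q) = 39.2 → q' = 54.7857.
Δq = 82.7857 − 54.7857 = 28; the wedge equals the tax, 39.2.
DWL = ½ × 28 × 39.2 = $548.80 thousand.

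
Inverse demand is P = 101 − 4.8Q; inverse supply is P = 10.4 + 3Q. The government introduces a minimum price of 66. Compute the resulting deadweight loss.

72.91

Competitive equilibrium: 101 − 4.8Q = 10.4 + 3Q → Q* = 11.6154, P* = 45.2462.
At the floor P = 66, quantity demanded = (101 − 66)/4.8 = 7.2917.
Sellers' marginal cost at Q' = 7.2917: 10.4 + 3·7.2917 = 32.2751.
ΔQ = 11.6154 − 7.2917 = 4.3237; wedge = 66 − 32.2751 = 33.7249.
DWL = ½ × 4.3237 × 33.7249 = 72.91.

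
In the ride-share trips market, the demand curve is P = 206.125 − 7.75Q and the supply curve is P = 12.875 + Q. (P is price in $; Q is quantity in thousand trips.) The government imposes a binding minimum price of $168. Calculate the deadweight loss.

Competitive equilibrium: 206.125 − 7.75Q = 12.875 + Q → Q* = 22.0857, P* = 34.9607.
At the floor P = 168, quantity demanded = (206.125 − 168)/7.75 = 4.9194.
Sellers' marginal cost at Q' = 4.9194: 12.875 + 1·4.9194 = 17.7944.
ΔQ = 22.0857 − 4.9194 = 17.1663; wedge = 168 − 17.7944 = 150.2056.
The triangle = ½ × 17.1663 × 150.2056 = $1289.24 thousand.

$1289.24 thousand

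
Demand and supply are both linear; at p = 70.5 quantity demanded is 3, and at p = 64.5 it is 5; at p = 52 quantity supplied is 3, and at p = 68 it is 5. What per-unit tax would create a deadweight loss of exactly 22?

Demand slope = (64.5 − 70.5)/(5 − 3) = −3, so p = 79.5 − 3q.
Supply slope = (68 − 52)/(5 − 3) = 8, so p = 28 + 8q.
Competitive equilibrium: 79.5 − 3q = 28 + 8q → q* = 4.6818, p* = 65.4545.
A tax t gives Δq = t/11 and wedge t, so DWL = t²/22.
t²/22 = 22 → t² = 484 → t = 22.

22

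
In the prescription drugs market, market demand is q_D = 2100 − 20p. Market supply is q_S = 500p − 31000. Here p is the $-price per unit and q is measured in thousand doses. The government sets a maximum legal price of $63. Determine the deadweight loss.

In inverse form: demand p = 105 − 0.05q, supply p = 62 + 0.002q.
Competitive equilibrium: 105 − 0.05q = 62 + 0.002q → q* = 826.9231, p* = 63.6538.
At the ceiling p = 63, quantity supplied = (63 − 62)/0.002 = 500.
Willingness to pay at q' = 500: 105 − 0.05·500 = 80.
Δq = 826.9231 − 500 = 326.9231; wedge = 80 − 63 = 17.
Deadweight loss = ½ × 326.9231 × 17 = $2778.85 thousand.

$2778.85 thousand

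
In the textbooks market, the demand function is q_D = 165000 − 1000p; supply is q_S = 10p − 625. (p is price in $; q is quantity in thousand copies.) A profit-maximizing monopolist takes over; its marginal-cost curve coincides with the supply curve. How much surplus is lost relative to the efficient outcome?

$5 thousand

In inverse form: demand p = 165 − 0.001q, supply p = 62.5 + 0.1q.
Competitive equilibrium: 165 − 0.001q = 62.5 + 0.1q → q* = 1014.8515, p* = 163.9851.
Marginal revenue: MR = 165 − 0.002q. Set MR = MC: 165 − 0.002q = 62.5 + 0.1q → q_m = 1004.902.
Price p_m = 165 − 0.001·1004.902 = 163.9951; MC(q_m) = 62.5 + 0.1·1004.902 = 162.9902.
Competitive q* = 1014.8515, so Δq = 9.9495; wedge = 163.9951 − 162.9902 = 1.0049.
DWL = ½ × 9.9495 × 1.0049 = $5 thousand.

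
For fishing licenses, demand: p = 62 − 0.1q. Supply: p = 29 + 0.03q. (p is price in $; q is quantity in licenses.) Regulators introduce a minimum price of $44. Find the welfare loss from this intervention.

Competitive equilibrium: 62 − 0.1q = 29 + 0.03q → q* = 253.8462, p* = 36.6154.
At the floor p = 44, quantity demanded = (62 − 44)/0.1 = 180.
Sellers' marginal cost at q' = 180: 29 + 0.03·180 = 34.4.
Δq = 253.8462 − 180 = 73.8462; wedge = 44 − 34.4 = 9.6.
Welfare loss = ½ × 73.8462 × 9.6 = $354.46.

$354.46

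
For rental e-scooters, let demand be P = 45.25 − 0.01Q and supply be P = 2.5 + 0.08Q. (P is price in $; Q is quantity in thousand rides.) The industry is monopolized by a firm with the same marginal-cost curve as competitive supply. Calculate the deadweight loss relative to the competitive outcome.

Competitive equilibrium: 45.25 − 0.01Q = 2.5 + 0.08Q → Q* = 475, P* = 40.5.
Marginal revenue: MR = 45.25 − 0.02Q. Set MR = MC: 45.25 − 0.02Q = 2.5 + 0.08Q → Q_m = 427.5.
Price P_m = 45.25 − 0.01·427.5 = 40.975; MC(Q_m) = 2.5 + 0.08·427.5 = 36.7.
Competitive Q* = 475, so ΔQ = 47.5; wedge = 40.975 − 36.7 = 4.275.
DWL = ½ × 47.5 × 4.275 = $101.53 thousand.

$101.53 thousand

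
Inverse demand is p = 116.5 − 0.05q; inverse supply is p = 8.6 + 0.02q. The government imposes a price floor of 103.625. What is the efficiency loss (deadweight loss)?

57696.54

Competitive equilibrium: 116.5 − 0.05q = 8.6 + 0.02q → q* = 1541.4286, p* = 39.4286.
At the floor p = 103.625, quantity demanded = (116.5 − 103.625)/0.05 = 257.5.
Sellers' marginal cost at q' = 257.5: 8.6 + 0.02·257.5 = 13.75.
Δq = 1541.4286 − 257.5 = 1283.9286; wedge = 103.625 − 13.75 = 89.875.
The triangle = ½ × 1283.9286 × 89.875 = 57696.54.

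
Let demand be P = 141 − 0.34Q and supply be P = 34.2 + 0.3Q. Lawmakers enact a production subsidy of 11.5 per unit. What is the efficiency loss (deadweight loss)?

103.32

Competitive equilibrium: 141 − 0.34Q = 34.2 + 0.3Q → Q* = 166.875, P* = 84.2625.
The subsidy lowers effective supply by 11.5: P = 22.7 + 0.3Q.
New quantity: 141 − 0.34Q = 22.7 + 0.3Q → Q' = 184.8438.
Overproduction ΔQ = 184.8438 − 166.875 = 17.9688; wedge = subsidy = 11.5.
Deadweight loss = ½ × 17.9688 × 11.5 = 103.32.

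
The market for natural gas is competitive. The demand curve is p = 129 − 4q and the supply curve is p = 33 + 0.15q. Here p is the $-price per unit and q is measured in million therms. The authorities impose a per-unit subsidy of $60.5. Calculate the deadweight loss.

$440.99 million

Competitive equilibrium: 129 − 4q = 33 + 0.15q → q* = 23.1325, p* = 36.4699.
The subsidy lowers effective supply by 60.5: p = 0.15q − 27.5.
New quantity: 129 − 4q = 0.15q − 27.5 → q' = 37.7108.
Overproduction Δq = 37.7108 − 23.1325 = 14.5783; wedge = subsidy = 60.5.
The triangle = ½ × 14.5783 × 60.5 = $440.99 million.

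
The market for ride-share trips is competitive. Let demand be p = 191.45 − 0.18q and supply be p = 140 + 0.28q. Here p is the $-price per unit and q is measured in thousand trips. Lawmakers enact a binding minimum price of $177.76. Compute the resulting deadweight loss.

Competitive equilibrium: 191.45 − 0.18q = 140 + 0.28q → q* = 111.8478, p* = 171.3174.
At the floor p = 177.76, quantity demanded = (191.45 − 177.76)/0.18 = 76.0556.
Sellers' marginal cost at q' = 76.0556: 140 + 0.28·76.0556 = 161.2956.
Δq = 111.8478 − 76.0556 = 35.7922; wedge = 177.76 − 161.2956 = 16.4644.
Deadweight loss = ½ × 35.7922 × 16.4644 = $294.65 thousand.

$294.65 thousand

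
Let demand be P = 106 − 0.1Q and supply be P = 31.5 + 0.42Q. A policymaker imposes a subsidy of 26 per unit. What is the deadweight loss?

650

Competitive equilibrium: 106 − 0.1Q = 31.5 + 0.42Q → Q* = 143.2692, P* = 91.6731.
The subsidy lowers effective supply by 26: P = 5.5 + 0.42Q.
New quantity: 106 − 0.1Q = 5.5 + 0.42Q → Q' = 193.2692.
Overproduction ΔQ = 193.2692 − 143.2692 = 50; wedge = subsidy = 26.
Deadweight loss = ½ × 50 × 26 = 650.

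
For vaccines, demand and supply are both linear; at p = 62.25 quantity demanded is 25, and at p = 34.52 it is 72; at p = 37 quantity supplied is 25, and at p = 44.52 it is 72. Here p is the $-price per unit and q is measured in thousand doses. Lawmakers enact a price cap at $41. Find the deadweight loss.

Demand slope = (34.52 − 62.25)/(72 − 25) = −0.59, so p = 77 − 0.59q.
Supply slope = (44.52 − 37)/(72 − 25) = 0.16, so p = 33 + 0.16q.
Competitive equilibrium: 77 − 0.59q = 33 + 0.16q → q* = 58.6667, p* = 42.3867.
At the ceiling p = 41, quantity supplied = (41 − 33)/0.16 = 50.
Willingness to pay at q' = 50: 77 − 0.59·50 = 47.5.
Δq = 58.6667 − 50 = 8.6667; wedge = 47.5 − 41 = 6.5.
Welfare loss = ½ × 8.6667 × 6.5 = $28.17 thousand.

$28.17 thousand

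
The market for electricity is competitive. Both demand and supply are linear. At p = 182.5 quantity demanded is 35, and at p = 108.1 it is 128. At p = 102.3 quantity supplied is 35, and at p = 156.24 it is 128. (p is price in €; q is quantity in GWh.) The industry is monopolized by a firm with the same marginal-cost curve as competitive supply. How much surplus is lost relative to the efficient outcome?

€805.68

Demand slope = (108.1 − 182.5)/(128 − 35) = −0.8, so p = 210.5 − 0.8q.
Supply slope = (156.24 − 102.3)/(128 − 35) = 0.58, so p = 82 + 0.58q.
Competitive equilibrium: 210.5 − 0.8q = 82 + 0.58q → q* = 93.1159, p* = 136.0072.
Marginal revenue: MR = 210.5 − 1.6q. Set MR = MC: 210.5 − 1.6q = 82 + 0.58q → q_m = 58.945.
Price p_m = 210.5 − 0.8·58.945 = 163.344; MC(q_m) = 82 + 0.58·58.945 = 116.1881.
Competitive q* = 93.1159, so Δq = 34.1709; wedge = 163.344 − 116.1881 = 47.1559.
Deadweight loss = ½ × 34.1709 × 47.1559 = €805.68.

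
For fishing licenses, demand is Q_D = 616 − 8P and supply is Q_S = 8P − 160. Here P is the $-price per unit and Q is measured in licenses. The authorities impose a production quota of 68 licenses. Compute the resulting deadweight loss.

In inverse form: demand P = 77 − 0.125Q, supply P = 20 + 0.125Q.
Competitive equilibrium: 77 − 0.125Q = 20 + 0.125Q → Q* = 228, P* = 48.5.
At Q = 68: demand price = 77 − 0.125·68 = 68.5; supply price = 20 + 0.125·68 = 28.5.
ΔQ = 228 − 68 = 160; wedge = 68.5 − 28.5 = 40.
Welfare loss = ½ × 160 × 40 = $3200.

$3200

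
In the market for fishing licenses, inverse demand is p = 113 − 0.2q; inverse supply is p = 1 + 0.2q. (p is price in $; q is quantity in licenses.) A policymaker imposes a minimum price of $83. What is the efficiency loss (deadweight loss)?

Competitive equilibrium: 113 − 0.2q = 1 + 0.2q → q* = 280, p* = 57.
At the floor p = 83, quantity demanded = (113 − 83)/0.2 = 150.
Sellers' marginal cost at q' = 150: 1 + 0.2·150 = 31.
Δq = 280 − 150 = 130; wedge = 83 − 31 = 52.
Deadweight loss = ½ × 130 × 52 = $3380.

$3380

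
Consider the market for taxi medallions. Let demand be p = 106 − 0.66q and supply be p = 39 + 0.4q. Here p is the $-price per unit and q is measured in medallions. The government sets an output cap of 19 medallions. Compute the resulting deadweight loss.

$1035.78

Competitive equilibrium: 106 − 0.66q = 39 + 0.4q → q* = 63.2075, p* = 64.283.
At q = 19: demand price = 106 − 0.66·19 = 93.46; supply price = 39 + 0.4·19 = 46.6.
Δq = 63.2075 − 19 = 44.2075; wedge = 93.46 − 46.6 = 46.86.
Welfare loss = ½ × 44.2075 × 46.86 = $1035.78.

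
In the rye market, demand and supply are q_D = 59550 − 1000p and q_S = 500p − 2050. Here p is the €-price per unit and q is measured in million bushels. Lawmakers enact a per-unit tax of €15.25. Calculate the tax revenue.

€204350 million

In inverse form: demand p = 59.55 − 0.001q, supply p = 4.1 + 0.002q.
Competitive equilibrium: 59.55 − 0.001q = 4.1 + 0.002q → q* = 18483.3333, p* = 41.0667.
With the tax, the buyer price exceeds the seller price by 15.25: (59.55 − 0.001q) − (4.1 + 0.002q) = 15.25 → q' = 13400.
Tax revenue = 15.25 × 13400 = €204350 million.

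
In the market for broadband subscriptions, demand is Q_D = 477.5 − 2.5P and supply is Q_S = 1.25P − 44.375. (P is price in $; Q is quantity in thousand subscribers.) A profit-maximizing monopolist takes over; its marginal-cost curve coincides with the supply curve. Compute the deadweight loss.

$629.69 thousand

In inverse form: demand P = 191 − 0.4Q, supply P = 35.5 + 0.8Q.
Competitive equilibrium: 191 − 0.4Q = 35.5 + 0.8Q → Q* = 129.5833, P* = 139.1667.
Marginal revenue: MR = 191 − 0.8Q. Set MR = MC: 191 − 0.8Q = 35.5 + 0.8Q → Q_m = 97.1875.
Price P_m = 191 − 0.4·97.1875 = 152.125; MC(Q_m) = 35.5 + 0.8·97.1875 = 113.25.
Competitive Q* = 129.5833, so ΔQ = 32.3958; wedge = 152.125 − 113.25 = 38.875.
DWL = ½ × 32.3958 × 38.875 = $629.69 thousand.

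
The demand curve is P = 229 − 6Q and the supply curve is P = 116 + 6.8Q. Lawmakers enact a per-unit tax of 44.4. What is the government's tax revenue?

237.96

Competitive equilibrium: 229 − 6Q = 116 + 6.8Q → Q* = 8.8281, P* = 176.0313.
With the tax, the buyer price exceeds the seller price by 44.4: (229 − 6Q) − (116 + 6.8Q) = 44.4 → Q' = 5.3594.
Tax revenue = 44.4 × 5.3594 = 237.96.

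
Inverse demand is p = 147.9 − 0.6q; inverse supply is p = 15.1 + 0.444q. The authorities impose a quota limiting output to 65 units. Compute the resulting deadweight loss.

2019.73

Competitive equilibrium: 147.9 − 0.6q = 15.1 + 0.444q → q* = 127.2031, p* = 71.5782.
At q = 65: demand price = 147.9 − 0.6·65 = 108.9; supply price = 15.1 + 0.444·65 = 43.96.
Δq = 127.2031 − 65 = 62.2031; wedge = 108.9 − 43.96 = 64.94.
DWL = ½ × 62.2031 × 64.94 = 2019.73.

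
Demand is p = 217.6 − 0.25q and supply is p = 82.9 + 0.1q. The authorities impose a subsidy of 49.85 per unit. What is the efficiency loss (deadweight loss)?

Competitive equilibrium: 217.6 − 0.25q = 82.9 + 0.1q → q* = 384.8571, p* = 121.3857.
The subsidy lowers effective supply by 49.85: p = 33.05 + 0.1q.
New quantity: 217.6 − 0.25q = 33.05 + 0.1q → q' = 527.2857.
Overproduction Δq = 527.2857 − 384.8571 = 142.4286; wedge = subsidy = 49.85.
DWL = ½ × 142.4286 × 49.85 = 3550.03.

3550.03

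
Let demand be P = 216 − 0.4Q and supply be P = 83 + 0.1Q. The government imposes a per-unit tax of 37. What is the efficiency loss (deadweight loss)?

Competitive equilibrium: 216 − 0.4Q = 83 + 0.1Q → Q* = 266, P* = 109.6.
With the tax, the buyer price exceeds the seller price by 37: (216 − 0.4Q) − (83 + 0.1Q) = 37 → Q' = 192.
ΔQ = 266 − 192 = 74; the wedge equals the tax, 37.
Welfare loss = ½ × 74 × 37 = 1369.

1369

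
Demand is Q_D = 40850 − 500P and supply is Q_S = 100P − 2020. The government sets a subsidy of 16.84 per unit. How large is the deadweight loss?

In inverse form: demand P = 81.7 − 0.002Q, supply P = 20.2 + 0.01Q.
Competitive equilibrium: 81.7 − 0.002Q = 20.2 + 0.01Q → Q* = 5125, P* = 71.45.
The subsidy lowers effective supply by 16.84: P = 3.36 + 0.01Q.
New quantity: 81.7 − 0.002Q = 3.36 + 0.01Q → Q' = 6528.3333.
Overproduction ΔQ = 6528.3333 − 5125 = 1403.3333; wedge = subsidy = 16.84.
Welfare loss = ½ × 1403.3333 × 16.84 = 11816.07.

11816.07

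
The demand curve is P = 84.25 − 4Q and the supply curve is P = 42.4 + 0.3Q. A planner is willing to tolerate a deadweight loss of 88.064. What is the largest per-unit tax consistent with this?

Competitive equilibrium: 84.25 − 4Q = 42.4 + 0.3Q → Q* = 9.7326, P* = 45.3198.
A tax t gives ΔQ = t/4.3 and wedge t, so DWL = t²/8.6.
t²/8.6 = 88.064 → t² = 757.3504 → t = 27.52.

27.52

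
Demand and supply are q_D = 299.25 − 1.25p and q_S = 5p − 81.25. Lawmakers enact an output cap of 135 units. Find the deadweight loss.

3885.21

In inverse form: demand p = 239.4 − 0.8q, supply p = 16.25 + 0.2q.
Competitive equilibrium: 239.4 − 0.8q = 16.25 + 0.2q → q* = 223.15, p* = 60.88.
At q = 135: demand price = 239.4 − 0.8·135 = 131.4; supply price = 16.25 + 0.2·135 = 43.25.
Δq = 223.15 − 135 = 88.15; wedge = 131.4 − 43.25 = 88.15.
DWL = ½ × 88.15 × 88.15 = 3885.21.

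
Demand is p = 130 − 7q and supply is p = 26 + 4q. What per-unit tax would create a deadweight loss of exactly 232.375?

Competitive equilibrium: 130 − 7q = 26 + 4q → q* = 9.4545, p* = 63.8182.
A tax t gives Δq = t/11 and wedge t, so DWL = t²/22.
t²/22 = 232.375 → t² = 5112.25 → t = 71.5.

71.5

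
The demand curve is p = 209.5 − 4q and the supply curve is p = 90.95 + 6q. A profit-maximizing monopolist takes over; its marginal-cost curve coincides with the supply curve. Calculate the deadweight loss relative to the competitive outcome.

Competitive equilibrium: 209.5 − 4q = 90.95 + 6q → q* = 11.855, p* = 162.08.
Marginal revenue: MR = 209.5 − 8q. Set MR = MC: 209.5 − 8q = 90.95 + 6q → q_m = 8.4679.
Price p_m = 209.5 − 4·8.4679 = 175.6284; MC(q_m) = 90.95 + 6·8.4679 = 141.7574.
Competitive q* = 11.855, so Δq = 3.3871; wedge = 175.6284 − 141.7574 = 33.871.
The triangle = ½ × 3.3871 × 33.871 = 57.36.

57.36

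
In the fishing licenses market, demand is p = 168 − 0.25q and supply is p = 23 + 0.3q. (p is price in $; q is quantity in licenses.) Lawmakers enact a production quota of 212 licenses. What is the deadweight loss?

$733.24

Competitive equilibrium: 168 − 0.25q = 23 + 0.3q → q* = 263.6364, p* = 102.0909.
At q = 212: demand price = 168 − 0.25·212 = 115; supply price = 23 + 0.3·212 = 86.6.
Δq = 263.6364 − 212 = 51.6364; wedge = 115 − 86.6 = 28.4.
Welfare loss = ½ × 51.6364 × 28.4 = $733.24.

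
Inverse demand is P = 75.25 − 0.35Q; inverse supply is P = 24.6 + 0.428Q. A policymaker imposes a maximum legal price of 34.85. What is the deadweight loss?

Competitive equilibrium: 75.25 − 0.35Q = 24.6 + 0.428Q → Q* = 65.1028, P* = 52.464.
At the ceiling P = 34.85, quantity supplied = (34.85 − 24.6)/0.428 = 23.9486.
Willingness to pay at Q' = 23.9486: 75.25 − 0.35·23.9486 = 66.868.
ΔQ = 65.1028 − 23.9486 = 41.1542; wedge = 66.868 − 34.85 = 32.018.
Welfare loss = ½ × 41.1542 × 32.018 = 658.84.

658.84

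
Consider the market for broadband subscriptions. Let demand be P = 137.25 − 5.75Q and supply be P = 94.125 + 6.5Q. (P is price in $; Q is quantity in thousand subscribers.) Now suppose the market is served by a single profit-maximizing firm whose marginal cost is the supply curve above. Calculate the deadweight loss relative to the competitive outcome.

Competitive equilibrium: 137.25 − 5.75Q = 94.125 + 6.5Q → Q* = 3.5204, P* = 117.0077.
Marginal revenue: MR = 137.25 − 11.5Q. Set MR = MC: 137.25 − 11.5Q = 94.125 + 6.5Q → Q_m = 2.3958.
Price P_m = 137.25 − 5.75·2.3958 = 123.4742; MC(Q_m) = 94.125 + 6.5·2.3958 = 109.6977.
Competitive Q* = 3.5204, so ΔQ = 1.1246; wedge = 123.4742 − 109.6977 = 13.7765.
Deadweight loss = ½ × 1.1246 × 13.7765 = $7.75 thousand.

$7.75 thousand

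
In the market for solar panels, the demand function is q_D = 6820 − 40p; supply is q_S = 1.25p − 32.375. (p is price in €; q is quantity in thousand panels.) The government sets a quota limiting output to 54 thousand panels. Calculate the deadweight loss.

In inverse form: demand p = 170.5 − 0.025q, supply p = 25.9 + 0.8q.
Competitive equilibrium: 170.5 − 0.025q = 25.9 + 0.8q → q* = 175.2727, p* = 166.1182.
At q = 54: demand price = 170.5 − 0.025·54 = 169.15; supply price = 25.9 + 0.8·54 = 69.1.
Δq = 175.2727 − 54 = 121.2727; wedge = 169.15 − 69.1 = 100.05.
Deadweight loss = ½ × 121.2727 × 100.05 = €6066.67 thousand.

€6066.67 thousand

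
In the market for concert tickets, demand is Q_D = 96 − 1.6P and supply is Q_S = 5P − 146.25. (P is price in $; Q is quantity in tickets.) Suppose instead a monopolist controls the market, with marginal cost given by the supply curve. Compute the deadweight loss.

$106.47

In inverse form: demand P = 60 − 0.625Q, supply P = 29.25 + 0.2Q.
Competitive equilibrium: 60 − 0.625Q = 29.25 + 0.2Q → Q* = 37.2727, P* = 36.7045.
Marginal revenue: MR = 60 − 1.25Q. Set MR = MC: 60 − 1.25Q = 29.25 + 0.2Q → Q_m = 21.2069.
Price P_m = 60 − 0.625·21.2069 = 46.7457; MC(Q_m) = 29.25 + 0.2·21.2069 = 33.4914.
Competitive Q* = 37.2727, so ΔQ = 16.0658; wedge = 46.7457 − 33.4914 = 13.2543.
Deadweight loss = ½ × 16.0658 × 13.2543 = $106.47.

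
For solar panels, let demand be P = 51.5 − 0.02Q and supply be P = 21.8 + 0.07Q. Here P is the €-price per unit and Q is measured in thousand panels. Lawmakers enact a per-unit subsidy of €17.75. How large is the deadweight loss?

Competitive equilibrium: 51.5 − 0.02Q = 21.8 + 0.07Q → Q* = 330, P* = 44.9.
The subsidy lowers effective supply by 17.75: P = 4.05 + 0.07Q.
New quantity: 51.5 − 0.02Q = 4.05 + 0.07Q → Q' = 527.2222.
Overproduction ΔQ = 527.2222 − 330 = 197.2222; wedge = subsidy = 17.75.
DWL = ½ × 197.2222 × 17.75 = €1750.35 thousand.

€1750.35 thousand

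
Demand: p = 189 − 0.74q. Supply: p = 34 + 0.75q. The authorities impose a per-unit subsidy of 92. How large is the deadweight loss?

2840.27

Competitive equilibrium: 189 − 0.74q = 34 + 0.75q → q* = 104.0268, p* = 112.0201.
The subsidy lowers effective supply by 92: p = 0.75q − 58.
New quantity: 189 − 0.74q = 0.75q − 58 → q' = 165.7718.
Overproduction Δq = 165.7718 − 104.0268 = 61.745; wedge = subsidy = 92.
Welfare loss = ½ × 61.745 × 92 = 2840.27.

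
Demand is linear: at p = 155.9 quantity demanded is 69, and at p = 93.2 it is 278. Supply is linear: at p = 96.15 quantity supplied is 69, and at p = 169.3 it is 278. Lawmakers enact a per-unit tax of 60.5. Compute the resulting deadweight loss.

2815.58

Demand slope = (93.2 − 155.9)/(278 − 69) = −0.3, so p = 176.6 − 0.3q.
Supply slope = (169.3 − 96.15)/(278 − 69) = 0.35, so p = 72 + 0.35q.
Competitive equilibrium: 176.6 − 0.3q = 72 + 0.35q → q* = 160.9231, p* = 128.3231.
With the tax, the buyer price exceeds the seller price by 60.5: (176.6 − 0.3q) − (72 + 0.35q) = 60.5 → q' = 67.8462.
Δq = 160.9231 − 67.8462 = 93.0769; the wedge equals the tax, 60.5.
The triangle = ½ × 93.0769 × 60.5 = 2815.58.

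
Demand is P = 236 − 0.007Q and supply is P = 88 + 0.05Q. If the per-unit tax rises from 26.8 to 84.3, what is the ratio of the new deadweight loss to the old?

9.894

Competitive equilibrium: 236 − 0.007Q = 88 + 0.05Q → Q* = 2596.4912, P* = 217.8246.
For a per-unit tax t: ΔQ = t/0.057, so DWL = ½·t·(t/0.057) = t²/0.114.
At t = 26.8: DWL = 6300.351. At t = 84.3: DWL = 62337.632.
Ratio = (84.3/26.8)² = 9.894.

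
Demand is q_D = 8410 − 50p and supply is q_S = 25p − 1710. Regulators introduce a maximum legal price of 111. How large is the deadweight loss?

In inverse form: demand p = 168.2 − 0.02q, supply p = 68.4 + 0.04q.
Competitive equilibrium: 168.2 − 0.02q = 68.4 + 0.04q → q* = 1663.3333, p* = 134.9333.
At the ceiling p = 111, quantity supplied = (111 − 68.4)/0.04 = 1065.
Willingness to pay at q' = 1065: 168.2 − 0.02·1065 = 146.9.
Δq = 1663.3333 − 1065 = 598.3333; wedge = 146.9 − 111 = 35.9.
Welfare loss = ½ × 598.3333 × 35.9 = 10740.08.

10740.08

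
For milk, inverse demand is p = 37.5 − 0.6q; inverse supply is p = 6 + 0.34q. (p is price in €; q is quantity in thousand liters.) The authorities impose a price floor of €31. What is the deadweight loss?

€241.70 thousand

Competitive equilibrium: 37.5 − 0.6q = 6 + 0.34q → q* = 33.5106, p* = 17.3936.
At the floor p = 31, quantity demanded = (37.5 − 31)/0.6 = 10.8333.
Sellers' marginal cost at q' = 10.8333: 6 + 0.34·10.8333 = 9.6833.
Δq = 33.5106 − 10.8333 = 22.6773; wedge = 31 − 9.6833 = 21.3167.
Deadweight loss = ½ × 22.6773 × 21.3167 = €241.70 thousand.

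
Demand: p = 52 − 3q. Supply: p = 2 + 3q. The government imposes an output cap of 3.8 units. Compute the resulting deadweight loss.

Competitive equilibrium: 52 − 3q = 2 + 3q → q* = 8.3333, p* = 27.
At q = 3.8: demand price = 52 − 3·3.8 = 40.6; supply price = 2 + 3·3.8 = 13.4.
Δq = 8.3333 − 3.8 = 4.5333; wedge = 40.6 − 13.4 = 27.2.
Welfare loss = ½ × 4.5333 × 27.2 = 61.65.

61.65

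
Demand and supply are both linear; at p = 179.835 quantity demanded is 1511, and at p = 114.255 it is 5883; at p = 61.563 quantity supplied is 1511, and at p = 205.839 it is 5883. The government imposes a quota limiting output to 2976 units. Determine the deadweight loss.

Demand slope = (114.255 − 179.835)/(5883 − 1511) = −0.015, so p = 202.5 − 0.015q.
Supply slope = (205.839 − 61.563)/(5883 − 1511) = 0.033, so p = 11.7 + 0.033q.
Competitive equilibrium: 202.5 − 0.015q = 11.7 + 0.033q → q* = 3975, p* = 142.875.
At q = 2976: demand price = 202.5 − 0.015·2976 = 157.86; supply price = 11.7 + 0.033·2976 = 109.908.
Δq = 3975 − 2976 = 999; wedge = 157.86 − 109.908 = 47.952.
Deadweight loss = ½ × 999 × 47.952 = 23952.024.

23952.024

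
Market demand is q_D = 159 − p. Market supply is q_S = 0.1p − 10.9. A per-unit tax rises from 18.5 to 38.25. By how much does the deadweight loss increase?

50.95

In inverse form: demand p = 159 − q, supply p = 109 + 10q.
Competitive equilibrium: 159 − q = 109 + 10q → q* = 4.5455, p* = 154.4545.
For a per-unit tax t: Δq = t/11, so DWL = ½·t·(t/11) = t²/22.
At t = 18.5: DWL = 15.557. At t = 38.25: DWL = 66.503.
Increase = 66.503 − 15.557 = 50.95.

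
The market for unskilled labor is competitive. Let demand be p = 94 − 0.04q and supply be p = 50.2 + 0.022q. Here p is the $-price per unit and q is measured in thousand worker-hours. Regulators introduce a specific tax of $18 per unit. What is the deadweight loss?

Competitive equilibrium: 94 − 0.04q = 50.2 + 0.022q → q* = 706.4516, p* = 65.7419.
With the tax, the buyer price exceeds the seller price by 18: (94 − 0.04q) − (50.2 + 0.022q) = 18 → q' = 416.129.
Δq = 706.4516 − 416.129 = 290.3226; the wedge equals the tax, 18.
Welfare loss = ½ × 290.3226 × 18 = $2612.90 thousand.

$2612.90 thousand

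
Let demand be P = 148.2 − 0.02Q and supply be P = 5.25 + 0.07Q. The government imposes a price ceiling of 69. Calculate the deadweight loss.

Competitive equilibrium: 148.2 − 0.02Q = 5.25 + 0.07Q → Q* = 1588.33333, P* = 116.43333.
At the ceiling P = 69, quantity supplied = (69 − 5.25)/0.07 = 910.71429.
Willingness to pay at Q' = 910.71429: 148.2 − 0.02·910.71429 = 129.98571.
ΔQ = 1588.33333 − 910.71429 = 677.61904; wedge = 129.98571 − 69 = 60.98571.
DWL = ½ × 677.61904 × 60.98571 = 20662.54.

20662.54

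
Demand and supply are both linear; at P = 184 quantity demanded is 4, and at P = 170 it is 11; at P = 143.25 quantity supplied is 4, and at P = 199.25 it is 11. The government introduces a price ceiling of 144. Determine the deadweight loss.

Demand slope = (170 − 184)/(11 − 4) = −2, so P = 192 − 2Q.
Supply slope = (199.25 − 143.25)/(11 − 4) = 8, so P = 111.25 + 8Q.
Competitive equilibrium: 192 − 2Q = 111.25 + 8Q → Q* = 8.075, P* = 175.85.
At the ceiling P = 144, quantity supplied = (144 − 111.25)/8 = 4.0938.
Willingness to pay at Q' = 4.0938: 192 − 2·4.0938 = 183.8124.
ΔQ = 8.075 − 4.0938 = 3.9812; wedge = 183.8124 − 144 = 39.8124.
Deadweight loss = ½ × 3.9812 × 39.8124 = 79.25.

79.25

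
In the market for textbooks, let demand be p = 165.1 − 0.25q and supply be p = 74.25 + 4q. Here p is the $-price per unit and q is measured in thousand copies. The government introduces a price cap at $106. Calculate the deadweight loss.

$383.79 thousand

Competitive equilibrium: 165.1 − 0.25q = 74.25 + 4q → q* = 21.3765, p* = 159.7559.
At the ceiling p = 106, quantity supplied = (106 − 74.25)/4 = 7.9375.
Willingness to pay at q' = 7.9375: 165.1 − 0.25·7.9375 = 163.1156.
Δq = 21.3765 − 7.9375 = 13.439; wedge = 163.1156 − 106 = 57.1156.
Welfare loss = ½ × 13.439 × 57.1156 = $383.79 thousand.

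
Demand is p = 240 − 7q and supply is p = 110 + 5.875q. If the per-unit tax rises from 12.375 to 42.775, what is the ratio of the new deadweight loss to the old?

11.948

Competitive equilibrium: 240 − 7q = 110 + 5.875q → q* = 10.0971, p* = 169.3204.
For a per-unit tax t: Δq = t/12.875, so DWL = ½·t·(t/12.875) = t²/25.75.
At t = 12.375: DWL = 5.947. At t = 42.775: DWL = 71.056.
Ratio = (42.775/12.375)² = 11.948.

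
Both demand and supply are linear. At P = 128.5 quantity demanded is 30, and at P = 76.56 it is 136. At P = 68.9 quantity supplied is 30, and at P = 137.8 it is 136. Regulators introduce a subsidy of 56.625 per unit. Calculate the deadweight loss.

Demand slope = (76.56 − 128.5)/(136 − 30) = −0.49, so P = 143.2 − 0.49Q.
Supply slope = (137.8 − 68.9)/(136 − 30) = 0.65, so P = 49.4 + 0.65Q.
Competitive equilibrium: 143.2 − 0.49Q = 49.4 + 0.65Q → Q* = 82.2807, P* = 102.8825.
The subsidy lowers effective supply by 56.625: P = 0.65Q − 7.225.
New quantity: 143.2 − 0.49Q = 0.65Q − 7.225 → Q' = 131.9518.
Overproduction ΔQ = 131.9518 − 82.2807 = 49.6711; wedge = subsidy = 56.625.
The triangle = ½ × 49.6711 × 56.625 = 1406.31.

1406.31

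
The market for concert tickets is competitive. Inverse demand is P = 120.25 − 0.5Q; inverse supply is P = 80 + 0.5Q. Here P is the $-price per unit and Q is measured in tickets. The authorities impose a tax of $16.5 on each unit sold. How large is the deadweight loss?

Competitive equilibrium: 120.25 − 0.5Q = 80 + 0.5Q → Q* = 40.25, P* = 100.125.
With the tax, the buyer price exceeds the seller price by 16.5: (120.25 − 0.5Q) − (80 + 0.5Q) = 16.5 → Q' = 23.75.
ΔQ = 40.25 − 23.75 = 16.5; the wedge equals the tax, 16.5.
Welfare loss = ½ × 16.5 × 16.5 = $136.125.

$136.125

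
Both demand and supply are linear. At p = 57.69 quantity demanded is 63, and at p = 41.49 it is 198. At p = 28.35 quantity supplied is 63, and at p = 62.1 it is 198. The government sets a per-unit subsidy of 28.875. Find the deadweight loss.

Demand slope = (41.49 − 57.69)/(198 − 63) = −0.12, so p = 65.25 − 0.12q.
Supply slope = (62.1 − 28.35)/(198 − 63) = 0.25, so p = 12.6 + 0.25q.
Competitive equilibrium: 65.25 − 0.12q = 12.6 + 0.25q → q* = 142.2973, p* = 48.1743.
The subsidy lowers effective supply by 28.875: p = 0.25q − 16.275.
New quantity: 65.25 − 0.12q = 0.25q − 16.275 → q' = 220.3378.
Overproduction Δq = 220.3378 − 142.2973 = 78.0405; wedge = subsidy = 28.875.
Welfare loss = ½ × 78.0405 × 28.875 = 1126.71.

1126.71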